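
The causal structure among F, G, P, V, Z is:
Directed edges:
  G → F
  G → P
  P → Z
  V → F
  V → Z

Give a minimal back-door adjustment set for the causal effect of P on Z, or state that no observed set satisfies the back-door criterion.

P→Z: minimal back-door set ∅.

desc(P)\{P}={Z}; candidates ⊆ {F,G,V}.
∅: P⊥Z given ∅ in G with P→· removed — back-door holds.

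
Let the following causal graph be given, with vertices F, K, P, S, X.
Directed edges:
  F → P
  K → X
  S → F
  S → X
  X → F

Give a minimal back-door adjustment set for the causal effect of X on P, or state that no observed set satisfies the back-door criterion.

desc(X)\{X}={F,P}; candidates ⊆ {K,S}.
size 0: {}; under {} X still reaches {F,K,P,S} ∋ P.
{S}: X⊥P given {S} in G with X→· removed — back-door holds.

X→P: minimal back-door set {S}.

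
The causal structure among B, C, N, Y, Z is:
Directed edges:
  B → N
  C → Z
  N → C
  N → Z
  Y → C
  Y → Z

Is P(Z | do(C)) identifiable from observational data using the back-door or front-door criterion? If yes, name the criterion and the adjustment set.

P(Z|do(C)): backdoor, adjust for {N, Y}.

desc(C)\{C}={Z}; candidates ⊆ {B,N,Y}.
size 0: {}; under {} C still reaches {B,N,Y,Z} ∋ Z.
size 1: {B}, {N}, {Y}; under {B} C still reaches {N,Y,Z} ∋ Z.
{N,Y}: C⊥Z given {N,Y} in G with C→· removed — back-door holds.
P(Z|do(C)) = Σ_{N,Y} P(Z|C,N,Y)·P(N,Y).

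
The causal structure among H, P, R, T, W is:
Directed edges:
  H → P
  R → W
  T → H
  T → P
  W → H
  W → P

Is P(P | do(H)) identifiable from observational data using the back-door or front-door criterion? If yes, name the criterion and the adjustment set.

P(P|do(H)): backdoor, adjust for {T, W}.

desc(H)\{H}={P}; candidates ⊆ {R,T,W}.
size 0: {}; under {} H still reaches {P,R,T,W} ∋ P.
size 1: {R}, {T}, {W}; under {R} H still reaches {P,T,W} ∋ P.
{T,W}: H⊥P given {T,W} in G with H→· removed — back-door holds.
P(P|do(H)) = Σ_{T,W} P(P|H,T,W)·P(T,W).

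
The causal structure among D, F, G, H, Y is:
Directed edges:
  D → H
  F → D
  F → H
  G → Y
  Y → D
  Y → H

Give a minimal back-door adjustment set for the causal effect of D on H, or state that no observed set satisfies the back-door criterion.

D→H: minimal back-door set {F, Y}.

desc(D)\{D}={H}; candidates ⊆ {F,G,Y}.
size 0: {}; under {} D still reaches {F,G,H,Y} ∋ H.
size 1: {F}, {G}, {Y}; under {F} D still reaches {G,H,Y} ∋ H.
{F,Y}: D⊥H given {F,Y} in G with D→· removed — back-door holds.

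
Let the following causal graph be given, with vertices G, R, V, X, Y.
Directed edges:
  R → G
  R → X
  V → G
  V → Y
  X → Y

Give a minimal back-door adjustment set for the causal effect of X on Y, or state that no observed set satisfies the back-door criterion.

desc(X)\{X}={Y}; candidates ⊆ {G,R,V}.
∅: X⊥Y given ∅ in G with X→· removed — back-door holds.

X→Y: minimal back-door set ∅.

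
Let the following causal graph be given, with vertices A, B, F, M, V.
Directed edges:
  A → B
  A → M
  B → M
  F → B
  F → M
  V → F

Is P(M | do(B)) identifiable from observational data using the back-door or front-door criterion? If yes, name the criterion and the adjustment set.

desc(B)\{B}={M}; candidates ⊆ {A,F,V}.
size 0: {}; under {} B still reaches {A,F,M,V} ∋ M.
size 1: {A}, {F}, {V}; under {A} B still reaches {F,M,V} ∋ M.
{A,F}: B⊥M given {A,F} in G with B→· removed — back-door holds.
P(M|do(B)) = Σ_{A,F} P(M|B,A,F)·P(A,F).

P(M|do(B)): backdoor, adjust for {A, F}.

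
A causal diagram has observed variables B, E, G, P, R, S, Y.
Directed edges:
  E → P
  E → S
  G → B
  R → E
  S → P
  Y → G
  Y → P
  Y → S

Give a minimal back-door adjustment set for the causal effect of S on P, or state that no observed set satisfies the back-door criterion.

desc(S)\{S}={P}; candidates ⊆ {B,E,G,R,Y}.
size 0: {}; under {} S still reaches {B,E,G,P,R,Y} ∋ P.
size 1: {B}, {E}, {G} …(+2); under {B} S still reaches {E,G,P,R,Y} ∋ P.
{E,Y}: S⊥P given {E,Y} in G with S→· removed — back-door holds.

S→P: minimal back-door set {E, Y}.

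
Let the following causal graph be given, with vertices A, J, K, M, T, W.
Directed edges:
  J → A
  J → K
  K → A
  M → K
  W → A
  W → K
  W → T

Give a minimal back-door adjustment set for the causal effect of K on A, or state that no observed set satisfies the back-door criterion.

desc(K)\{K}={A}; candidates ⊆ {J,M,T,W}.
size 0: {}; under {} K still reaches {A,J,M,T,W} ∋ A.
size 1: {J}, {M}, {T} …(+1); under {J} K still reaches {A,M,T,W} ∋ A.
{J,W}: K⊥A given {J,W} in G with K→· removed — back-door holds.

K→A: minimal back-door set {J, W}.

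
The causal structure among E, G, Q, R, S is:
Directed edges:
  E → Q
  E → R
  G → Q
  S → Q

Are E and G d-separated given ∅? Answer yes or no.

Yes — E ⊥ G | ∅.

Bayes-Ball from E | ∅ reaches {Q,R}.
G ∉ reach(E|∅) ⇒ E ⊥ G | ∅.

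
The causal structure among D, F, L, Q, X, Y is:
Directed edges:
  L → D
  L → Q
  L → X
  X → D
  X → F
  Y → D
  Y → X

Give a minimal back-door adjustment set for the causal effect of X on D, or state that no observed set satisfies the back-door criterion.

X→D: minimal back-door set {L, Y}.

desc(X)\{X}={D,F}; candidates ⊆ {L,Q,Y}.
size 0: {}; under {} X still reaches {D,L,Q,Y} ∋ D.
size 1: {L}, {Q}, {Y}; under {L} X still reaches {D,Y} ∋ D.
{L,Y}: X⊥D given {L,Y} in G with X→· removed — back-door holds.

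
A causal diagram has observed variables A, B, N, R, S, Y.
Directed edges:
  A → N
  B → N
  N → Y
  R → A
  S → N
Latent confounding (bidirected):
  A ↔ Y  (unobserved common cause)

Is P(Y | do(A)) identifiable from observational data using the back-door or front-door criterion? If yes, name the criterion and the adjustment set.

P(Y|do(A)): frontdoor, adjust for {N}.

desc(A)\{A}={N,Y}; candidates ⊆ {B,R,S}.
A↔Y: latent back-door arc(s) into A.
size 0: {}; under {} A still reaches {R,Y} ∋ Y.
size 1: {B}, {R}, {S}; under {B} A still reaches {R,Y} ∋ Y.
size 2: {B,R}, {B,S}, {R,S}; under {B,R} A still reaches {Y} ∋ Y.
A↔Y cannot be blocked by any observed set — no back-door set.
{N}: (i) intercepts every directed A→Y path; (ii) no back-door A→{N}; (iii) {A} blocks every back-door {N}→Y. Front-door holds.
P(Y|do(A)) = Σ_{N} P(N|A) Σ_{A'} P(Y|N,A')P(A').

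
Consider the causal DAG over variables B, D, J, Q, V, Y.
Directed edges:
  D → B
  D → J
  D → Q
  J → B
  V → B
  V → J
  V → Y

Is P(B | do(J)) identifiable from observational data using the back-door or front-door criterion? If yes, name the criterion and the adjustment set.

P(B|do(J)): backdoor, adjust for {D, V}.

desc(J)\{J}={B}; candidates ⊆ {D,Q,V,Y}.
size 0: {}; under {} J still reaches {B,D,Q,V,Y} ∋ B.
size 1: {D}, {Q}, {V} …(+1); under {D} J still reaches {B,V,Y} ∋ B.
{D,V}: J⊥B given {D,V} in G with J→· removed — back-door holds.
P(B|do(J)) = Σ_{D,V} P(B|J,D,V)·P(D,V).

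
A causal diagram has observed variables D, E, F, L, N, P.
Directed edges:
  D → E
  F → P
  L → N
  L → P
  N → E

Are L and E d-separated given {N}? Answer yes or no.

Bayes-Ball from L | {N} reaches {P}.
E ∉ reach(L|{N}) ⇒ L ⊥ E | {N}.

Yes — L ⊥ E | {N}.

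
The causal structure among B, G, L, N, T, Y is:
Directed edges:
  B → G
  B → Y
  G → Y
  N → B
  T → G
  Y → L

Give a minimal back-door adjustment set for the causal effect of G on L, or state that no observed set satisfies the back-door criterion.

desc(G)\{G}={L,Y}; candidates ⊆ {B,N,T}.
size 0: {}; under {} G still reaches {B,L,N,T,Y} ∋ L.
{B}: G⊥L given {B} in G with G→· removed — back-door holds.

G→L: minimal back-door set {B}.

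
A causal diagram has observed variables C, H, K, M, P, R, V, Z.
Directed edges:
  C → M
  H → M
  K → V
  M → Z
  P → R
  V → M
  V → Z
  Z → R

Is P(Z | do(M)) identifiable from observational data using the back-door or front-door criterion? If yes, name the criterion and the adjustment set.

P(Z|do(M)): backdoor, adjust for {V}.

desc(M)\{M}={R,Z}; candidates ⊆ {C,H,K,P,V}.
size 0: {}; under {} M still reaches {C,H,K,R,V,Z} ∋ Z.
{V}: M⊥Z given {V} in G with M→· removed — back-door holds.
P(Z|do(M)) = Σ_{V} P(Z|M,V)·P(V).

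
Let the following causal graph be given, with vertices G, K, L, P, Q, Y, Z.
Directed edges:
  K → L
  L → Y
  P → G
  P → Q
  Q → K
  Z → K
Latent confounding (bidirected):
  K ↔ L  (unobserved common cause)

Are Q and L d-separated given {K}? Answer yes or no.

Bayes-Ball from Q | {K} reaches {G,L,P,Y,Z}.
L ∈ reach(Q|{K}) ⇒ Q ⊥̸ L | {K}.

No — Q and L are d-connected given {K}.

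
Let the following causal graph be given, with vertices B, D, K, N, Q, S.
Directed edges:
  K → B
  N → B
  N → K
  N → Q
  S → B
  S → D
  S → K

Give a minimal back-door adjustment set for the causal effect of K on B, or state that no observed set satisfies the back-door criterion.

K→B: minimal back-door set {N, S}.

desc(K)\{K}={B}; candidates ⊆ {D,N,Q,S}.
size 0: {}; under {} K still reaches {B,D,N,Q,S} ∋ B.
size 1: {D}, {N}, {Q} …(+1); under {D} K still reaches {B,N,Q,S} ∋ B.
{N,S}: K⊥B given {N,S} in G with K→· removed — back-door holds.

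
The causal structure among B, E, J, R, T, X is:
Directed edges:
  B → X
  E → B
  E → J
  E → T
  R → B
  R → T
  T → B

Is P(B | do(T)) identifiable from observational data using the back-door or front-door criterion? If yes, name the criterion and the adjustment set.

desc(T)\{T}={B,X}; candidates ⊆ {E,J,R}.
size 0: {}; under {} T still reaches {B,E,J,R,X} ∋ B.
size 1: {E}, {J}, {R}; under {E} T still reaches {B,R,X} ∋ B.
{E,R}: T⊥B given {E,R} in G with T→· removed — back-door holds.
P(B|do(T)) = Σ_{E,R} P(B|T,E,R)·P(E,R).

P(B|do(T)): backdoor, adjust for {E, R}.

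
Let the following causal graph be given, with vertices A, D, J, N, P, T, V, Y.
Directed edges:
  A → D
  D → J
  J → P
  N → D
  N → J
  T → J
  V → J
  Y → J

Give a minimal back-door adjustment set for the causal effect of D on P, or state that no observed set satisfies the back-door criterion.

D→P: minimal back-door set {N}.

desc(D)\{D}={J,P}; candidates ⊆ {A,N,T,V,Y}.
size 0: {}; under {} D still reaches {A,J,N,P} ∋ P.
{N}: D⊥P given {N} in G with D→· removed — back-door holds.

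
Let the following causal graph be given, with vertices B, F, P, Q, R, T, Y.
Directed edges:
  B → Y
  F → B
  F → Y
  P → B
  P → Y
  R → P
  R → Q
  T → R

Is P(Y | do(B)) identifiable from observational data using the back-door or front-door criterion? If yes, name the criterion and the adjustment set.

desc(B)\{B}={Y}; candidates ⊆ {F,P,Q,R,T}.
size 0: {}; under {} B still reaches {F,P,Q,R,T,Y} ∋ Y.
size 1: {F}, {P}, {Q} …(+2); under {F} B still reaches {P,Q,R,T,Y} ∋ Y.
{F,P}: B⊥Y given {F,P} in G with B→· removed — back-door holds.
P(Y|do(B)) = Σ_{F,P} P(Y|B,F,P)·P(F,P).

P(Y|do(B)): backdoor, adjust for {F, P}.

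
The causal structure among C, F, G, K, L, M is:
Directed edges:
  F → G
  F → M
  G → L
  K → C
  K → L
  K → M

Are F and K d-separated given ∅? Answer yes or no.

Yes — F ⊥ K | ∅.

Bayes-Ball from F | ∅ reaches {G,L,M}.
K ∉ reach(F|∅) ⇒ F ⊥ K | ∅.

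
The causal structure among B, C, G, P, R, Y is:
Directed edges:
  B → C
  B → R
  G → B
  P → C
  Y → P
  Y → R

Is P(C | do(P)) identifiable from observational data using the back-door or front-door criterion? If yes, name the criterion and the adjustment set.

P(C|do(P)): backdoor, adjust for ∅.

desc(P)\{P}={C}; candidates ⊆ {B,G,R,Y}.
∅: P⊥C given ∅ in G with P→· removed — back-door holds.
P(C|do(P)) = P(C|P) — no adjustment needed.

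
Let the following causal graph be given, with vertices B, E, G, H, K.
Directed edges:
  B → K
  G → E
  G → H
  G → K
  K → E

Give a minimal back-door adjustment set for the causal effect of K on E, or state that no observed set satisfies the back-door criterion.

K→E: minimal back-door set {G}.

desc(K)\{K}={E}; candidates ⊆ {B,G,H}.
size 0: {}; under {} K still reaches {B,E,G,H} ∋ E.
{G}: K⊥E given {G} in G with K→· removed — back-door holds.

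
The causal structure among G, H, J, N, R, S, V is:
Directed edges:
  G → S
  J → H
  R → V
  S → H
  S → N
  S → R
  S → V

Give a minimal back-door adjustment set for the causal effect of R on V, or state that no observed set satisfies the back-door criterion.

desc(R)\{R}={V}; candidates ⊆ {G,H,J,N,S}.
size 0: {}; under {} R still reaches {G,H,N,S,V} ∋ V.
{S}: R⊥V given {S} in G with R→· removed — back-door holds.

R→V: minimal back-door set {S}.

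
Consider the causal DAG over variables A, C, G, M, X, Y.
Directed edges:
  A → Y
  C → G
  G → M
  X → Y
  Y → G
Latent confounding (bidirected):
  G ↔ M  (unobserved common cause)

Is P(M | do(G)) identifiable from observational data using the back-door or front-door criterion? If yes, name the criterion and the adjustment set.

desc(G)\{G}={M}; candidates ⊆ {A,C,X,Y}.
G↔M: latent back-door arc(s) into G.
size 0: {}; under {} G still reaches {A,C,M,X,Y} ∋ M.
size 1: {A}, {C}, {X} …(+1); under {A} G still reaches {C,M,X,Y} ∋ M.
size 2: {A,C}, {A,X}, {A,Y} …(+3); under {A,C} G still reaches {M,X,Y} ∋ M.
G↔M cannot be blocked by any observed set — no back-door set.
No mediator lies on a directed G→…→M path.
Neither criterion identifies P(M|do(G)) in this graph.

P(M|do(G)): not identifiable (no BD/FD set).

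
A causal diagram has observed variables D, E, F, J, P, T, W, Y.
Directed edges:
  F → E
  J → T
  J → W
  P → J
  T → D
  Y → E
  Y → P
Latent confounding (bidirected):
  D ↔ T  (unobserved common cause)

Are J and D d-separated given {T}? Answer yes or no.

No — J and D are d-connected given {T}.

Bayes-Ball from J | {T} reaches {D,E,P,W,Y}.
D ∈ reach(J|{T}) ⇒ J ⊥̸ D | {T}.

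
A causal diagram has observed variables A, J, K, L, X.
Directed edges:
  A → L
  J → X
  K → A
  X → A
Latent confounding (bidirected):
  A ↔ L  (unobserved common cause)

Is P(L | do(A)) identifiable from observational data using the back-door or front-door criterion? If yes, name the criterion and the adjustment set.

desc(A)\{A}={L}; candidates ⊆ {J,K,X}.
A↔L: latent back-door arc(s) into A.
size 0: {}; under {} A still reaches {J,K,L,X} ∋ L.
size 1: {J}, {K}, {X}; under {J} A still reaches {K,L,X} ∋ L.
size 2: {J,K}, {J,X}, {K,X}; under {J,K} A still reaches {L,X} ∋ L.
A↔L cannot be blocked by any observed set — no back-door set.
No mediator lies on a directed A→…→L path.
Neither criterion identifies P(L|do(A)) in this graph.

P(L|do(A)): not identifiable (no BD/FD set).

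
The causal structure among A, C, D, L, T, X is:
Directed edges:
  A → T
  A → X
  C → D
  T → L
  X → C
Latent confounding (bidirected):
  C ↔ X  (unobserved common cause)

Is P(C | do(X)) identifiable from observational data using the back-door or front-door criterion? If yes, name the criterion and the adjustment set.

desc(X)\{X}={C,D}; candidates ⊆ {A,L,T}.
X↔C: latent back-door arc(s) into X.
size 0: {}; under {} X still reaches {A,C,D,L,T} ∋ C.
size 1: {A}, {L}, {T}; under {A} X still reaches {C,D} ∋ C.
size 2: {A,L}, {A,T}, {L,T}; under {A,L} X still reaches {C,D} ∋ C.
X↔C cannot be blocked by any observed set — no back-door set.
No mediator lies on a directed X→…→C path.
Neither criterion identifies P(C|do(X)) in this graph.

P(C|do(X)): not identifiable (no BD/FD set).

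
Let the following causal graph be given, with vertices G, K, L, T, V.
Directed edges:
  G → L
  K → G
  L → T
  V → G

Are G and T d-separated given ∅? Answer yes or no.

No — G and T are d-connected given ∅.

Bayes-Ball from G | ∅ reaches {K,L,T,V}.
T ∈ reach(G|∅) ⇒ G ⊥̸ T | ∅.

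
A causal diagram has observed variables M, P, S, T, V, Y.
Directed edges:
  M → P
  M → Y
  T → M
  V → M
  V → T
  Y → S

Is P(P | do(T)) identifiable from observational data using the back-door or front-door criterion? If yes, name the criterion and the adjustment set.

desc(T)\{T}={M,P,S,Y}; candidates ⊆ {V}.
size 0: {}; under {} T still reaches {M,P,S,V,Y} ∋ P.
{V}: T⊥P given {V} in G with T→· removed — back-door holds.
P(P|do(T)) = Σ_{V} P(P|T,V)·P(V).

P(P|do(T)): backdoor, adjust for {V}.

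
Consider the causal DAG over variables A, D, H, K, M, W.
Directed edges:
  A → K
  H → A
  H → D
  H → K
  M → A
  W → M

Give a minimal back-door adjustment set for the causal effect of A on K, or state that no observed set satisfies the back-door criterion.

A→K: minimal back-door set {H}.

desc(A)\{A}={K}; candidates ⊆ {D,H,M,W}.
size 0: {}; under {} A still reaches {D,H,K,M,W} ∋ K.
{H}: A⊥K given {H} in G with A→· removed — back-door holds.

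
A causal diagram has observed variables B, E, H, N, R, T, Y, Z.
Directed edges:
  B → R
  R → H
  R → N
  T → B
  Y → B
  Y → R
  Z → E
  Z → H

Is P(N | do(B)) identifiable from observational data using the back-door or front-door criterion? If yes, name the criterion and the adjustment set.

desc(B)\{B}={H,N,R}; candidates ⊆ {E,T,Y,Z}.
size 0: {}; under {} B still reaches {H,N,R,T,Y} ∋ N.
{Y}: B⊥N given {Y} in G with B→· removed — back-door holds.
P(N|do(B)) = Σ_{Y} P(N|B,Y)·P(Y).

P(N|do(B)): backdoor, adjust for {Y}.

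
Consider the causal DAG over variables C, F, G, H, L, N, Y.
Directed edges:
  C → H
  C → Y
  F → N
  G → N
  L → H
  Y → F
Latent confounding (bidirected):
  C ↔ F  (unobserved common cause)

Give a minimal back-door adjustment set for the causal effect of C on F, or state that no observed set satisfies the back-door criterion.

desc(C)\{C}={F,H,N,Y}; candidates ⊆ {G,L}.
C↔F: latent back-door arc(s) into C.
size 0: {}; under {} C still reaches {F,N} ∋ F.
size 1: {G}, {L}; under {G} C still reaches {F,N} ∋ F.
size 2: {G,L}; under {G,L} C still reaches {F,N} ∋ F.
C↔F cannot be blocked by any observed set — no back-door set.

C→F: no observed back-door set.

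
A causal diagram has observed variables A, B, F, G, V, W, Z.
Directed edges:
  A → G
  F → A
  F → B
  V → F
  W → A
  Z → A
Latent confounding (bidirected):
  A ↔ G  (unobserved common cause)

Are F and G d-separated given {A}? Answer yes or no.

No — F and G are d-connected given {A}.

Bayes-Ball from F | {A} reaches {B,G,V,W,Z}.
G ∈ reach(F|{A}) ⇒ F ⊥̸ G | {A}.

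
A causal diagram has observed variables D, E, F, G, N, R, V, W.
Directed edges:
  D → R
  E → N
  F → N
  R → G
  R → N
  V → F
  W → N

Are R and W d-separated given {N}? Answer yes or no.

Bayes-Ball from R | {N} reaches {D,E,F,G,V,W}.
W ∈ reach(R|{N}) ⇒ R ⊥̸ W | {N}.

No — R and W are d-connected given {N}.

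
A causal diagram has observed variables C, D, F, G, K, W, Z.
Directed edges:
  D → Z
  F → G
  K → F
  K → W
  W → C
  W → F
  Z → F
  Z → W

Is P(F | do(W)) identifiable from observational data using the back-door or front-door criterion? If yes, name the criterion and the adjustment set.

desc(W)\{W}={C,F,G}; candidates ⊆ {D,K,Z}.
size 0: {}; under {} W still reaches {D,F,G,K,Z} ∋ F.
size 1: {D}, {K}, {Z}; under {D} W still reaches {F,G,K,Z} ∋ F.
{K,Z}: W⊥F given {K,Z} in G with W→· removed — back-door holds.
P(F|do(W)) = Σ_{K,Z} P(F|W,K,Z)·P(K,Z).

P(F|do(W)): backdoor, adjust for {K, Z}.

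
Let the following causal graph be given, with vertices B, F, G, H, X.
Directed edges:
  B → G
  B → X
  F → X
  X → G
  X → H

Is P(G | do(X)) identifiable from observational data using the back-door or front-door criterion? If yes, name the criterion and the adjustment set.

P(G|do(X)): backdoor, adjust for {B}.

desc(X)\{X}={G,H}; candidates ⊆ {B,F}.
size 0: {}; under {} X still reaches {B,F,G} ∋ G.
{B}: X⊥G given {B} in G with X→· removed — back-door holds.
P(G|do(X)) = Σ_{B} P(G|X,B)·P(B).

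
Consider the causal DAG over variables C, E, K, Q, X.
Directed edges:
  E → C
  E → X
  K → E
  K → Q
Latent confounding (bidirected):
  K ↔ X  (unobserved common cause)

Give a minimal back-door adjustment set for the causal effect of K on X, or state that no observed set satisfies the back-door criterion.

desc(K)\{K}={C,E,Q,X}; candidates ⊆ {—}.
K↔X: latent back-door arc(s) into K.
size 0: {}; under {} K still reaches {X} ∋ X.
K↔X cannot be blocked by any observed set — no back-door set.

K→X: no observed back-door set.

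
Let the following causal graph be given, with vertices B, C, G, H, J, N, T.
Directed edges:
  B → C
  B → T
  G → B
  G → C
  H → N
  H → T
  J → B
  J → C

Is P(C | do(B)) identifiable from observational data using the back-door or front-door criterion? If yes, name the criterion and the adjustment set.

P(C|do(B)): backdoor, adjust for {G, J}.

desc(B)\{B}={C,T}; candidates ⊆ {G,H,J,N}.
size 0: {}; under {} B still reaches {C,G,J} ∋ C.
size 1: {G}, {H}, {J} …(+1); under {G} B still reaches {C,J} ∋ C.
{G,J}: B⊥C given {G,J} in G with B→· removed — back-door holds.
P(C|do(B)) = Σ_{G,J} P(C|B,G,J)·P(G,J).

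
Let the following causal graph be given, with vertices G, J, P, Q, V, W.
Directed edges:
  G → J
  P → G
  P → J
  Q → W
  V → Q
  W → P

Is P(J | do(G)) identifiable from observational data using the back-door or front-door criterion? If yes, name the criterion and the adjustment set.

P(J|do(G)): backdoor, adjust for {P}.

desc(G)\{G}={J}; candidates ⊆ {P,Q,V,W}.
size 0: {}; under {} G still reaches {J,P,Q,V,W} ∋ J.
{P}: G⊥J given {P} in G with G→· removed — back-door holds.
P(J|do(G)) = Σ_{P} P(J|G,P)·P(P).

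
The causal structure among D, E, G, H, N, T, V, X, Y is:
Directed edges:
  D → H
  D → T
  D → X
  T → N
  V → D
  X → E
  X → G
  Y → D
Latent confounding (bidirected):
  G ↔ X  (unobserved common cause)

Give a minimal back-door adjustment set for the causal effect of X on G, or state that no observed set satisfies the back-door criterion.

desc(X)\{X}={E,G}; candidates ⊆ {D,H,N,T,V,Y}.
X↔G: latent back-door arc(s) into X.
size 0: {}; under {} X still reaches {D,G,H,N,T,V,Y} ∋ G.
size 1: {D}, {H}, {N} …(+3); under {D} X still reaches {G} ∋ G.
size 2: {D,H}, {D,N}, {D,T} …(+12); under {D,H} X still reaches {G} ∋ G.
X↔G cannot be blocked by any observed set — no back-door set.

X→G: no observed back-door set.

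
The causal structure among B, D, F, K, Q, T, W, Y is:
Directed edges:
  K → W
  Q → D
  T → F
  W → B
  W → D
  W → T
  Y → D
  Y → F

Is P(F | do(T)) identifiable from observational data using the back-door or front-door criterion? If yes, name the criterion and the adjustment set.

desc(T)\{T}={F}; candidates ⊆ {B,D,K,Q,W,Y}.
∅: T⊥F given ∅ in G with T→· removed — back-door holds.
P(F|do(T)) = P(F|T) — no adjustment needed.

P(F|do(T)): backdoor, adjust for ∅.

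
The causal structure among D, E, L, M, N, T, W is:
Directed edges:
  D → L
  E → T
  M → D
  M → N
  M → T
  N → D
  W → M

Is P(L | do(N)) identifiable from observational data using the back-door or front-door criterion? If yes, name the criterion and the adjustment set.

P(L|do(N)): backdoor, adjust for {M}.

desc(N)\{N}={D,L}; candidates ⊆ {E,M,T,W}.
size 0: {}; under {} N still reaches {D,L,M,T,W} ∋ L.
{M}: N⊥L given {M} in G with N→· removed — back-door holds.
P(L|do(N)) = Σ_{M} P(L|N,M)·P(M).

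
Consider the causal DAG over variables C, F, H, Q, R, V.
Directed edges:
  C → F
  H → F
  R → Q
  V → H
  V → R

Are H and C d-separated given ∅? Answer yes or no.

Yes — H ⊥ C | ∅.

Bayes-Ball from H | ∅ reaches {F,Q,R,V}.
C ∉ reach(H|∅) ⇒ H ⊥ C | ∅.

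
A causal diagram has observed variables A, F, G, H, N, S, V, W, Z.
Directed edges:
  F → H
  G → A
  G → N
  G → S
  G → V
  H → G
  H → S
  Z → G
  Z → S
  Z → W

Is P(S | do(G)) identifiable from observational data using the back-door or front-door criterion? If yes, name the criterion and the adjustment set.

P(S|do(G)): backdoor, adjust for {H, Z}.

desc(G)\{G}={A,N,S,V}; candidates ⊆ {F,H,W,Z}.
size 0: {}; under {} G still reaches {F,H,S,W,Z} ∋ S.
size 1: {F}, {H}, {W} …(+1); under {F} G still reaches {H,S,W,Z} ∋ S.
{H,Z}: G⊥S given {H,Z} in G with G→· removed — back-door holds.
P(S|do(G)) = Σ_{H,Z} P(S|G,H,Z)·P(H,Z).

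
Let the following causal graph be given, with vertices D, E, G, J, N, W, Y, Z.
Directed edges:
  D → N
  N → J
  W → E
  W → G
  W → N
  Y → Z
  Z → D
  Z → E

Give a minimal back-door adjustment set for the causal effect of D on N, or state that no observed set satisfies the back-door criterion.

desc(D)\{D}={J,N}; candidates ⊆ {E,G,W,Y,Z}.
∅: D⊥N given ∅ in G with D→· removed — back-door holds.

D→N: minimal back-door set ∅.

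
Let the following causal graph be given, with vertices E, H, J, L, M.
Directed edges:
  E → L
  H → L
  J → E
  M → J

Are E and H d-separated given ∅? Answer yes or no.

Yes — E ⊥ H | ∅.

Bayes-Ball from E | ∅ reaches {J,L,M}.
H ∉ reach(E|∅) ⇒ E ⊥ H | ∅.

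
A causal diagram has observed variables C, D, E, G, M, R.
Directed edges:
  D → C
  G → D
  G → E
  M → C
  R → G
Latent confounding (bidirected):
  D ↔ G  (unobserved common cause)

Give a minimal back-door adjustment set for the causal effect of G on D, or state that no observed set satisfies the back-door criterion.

G→D: no observed back-door set.

desc(G)\{G}={C,D,E}; candidates ⊆ {M,R}.
G↔D: latent back-door arc(s) into G.
size 0: {}; under {} G still reaches {C,D,R} ∋ D.
size 1: {M}, {R}; under {M} G still reaches {C,D,R} ∋ D.
size 2: {M,R}; under {M,R} G still reaches {C,D} ∋ D.
G↔D cannot be blocked by any observed set — no back-door set.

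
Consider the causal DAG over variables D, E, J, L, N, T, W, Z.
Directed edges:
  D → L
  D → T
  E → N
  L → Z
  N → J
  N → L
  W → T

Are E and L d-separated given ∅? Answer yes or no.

No — E and L are d-connected given ∅.

Bayes-Ball from E | ∅ reaches {J,L,N,Z}.
L ∈ reach(E|∅) ⇒ E ⊥̸ L | ∅.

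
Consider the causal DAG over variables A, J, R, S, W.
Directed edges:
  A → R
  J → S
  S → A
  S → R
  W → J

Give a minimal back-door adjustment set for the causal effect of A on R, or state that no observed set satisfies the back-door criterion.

desc(A)\{A}={R}; candidates ⊆ {J,S,W}.
size 0: {}; under {} A still reaches {J,R,S,W} ∋ R.
{S}: A⊥R given {S} in G with A→· removed — back-door holds.

A→R: minimal back-door set {S}.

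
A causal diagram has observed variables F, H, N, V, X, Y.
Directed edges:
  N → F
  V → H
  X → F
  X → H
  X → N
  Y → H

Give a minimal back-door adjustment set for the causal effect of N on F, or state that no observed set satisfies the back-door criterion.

desc(N)\{N}={F}; candidates ⊆ {H,V,X,Y}.
size 0: {}; under {} N still reaches {F,H,X} ∋ F.
{X}: N⊥F given {X} in G with N→· removed — back-door holds.

N→F: minimal back-door set {X}.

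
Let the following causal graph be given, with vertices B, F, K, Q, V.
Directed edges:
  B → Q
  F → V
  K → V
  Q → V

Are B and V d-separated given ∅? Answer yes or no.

No — B and V are d-connected given ∅.

Bayes-Ball from B | ∅ reaches {Q,V}.
V ∈ reach(B|∅) ⇒ B ⊥̸ V | ∅.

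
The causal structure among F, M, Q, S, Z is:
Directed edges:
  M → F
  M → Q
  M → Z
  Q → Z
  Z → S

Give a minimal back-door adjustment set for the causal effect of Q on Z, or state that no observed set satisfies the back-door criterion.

desc(Q)\{Q}={S,Z}; candidates ⊆ {F,M}.
size 0: {}; under {} Q still reaches {F,M,S,Z} ∋ Z.
{M}: Q⊥Z given {M} in G with Q→· removed — back-door holds.

Q→Z: minimal back-door set {M}.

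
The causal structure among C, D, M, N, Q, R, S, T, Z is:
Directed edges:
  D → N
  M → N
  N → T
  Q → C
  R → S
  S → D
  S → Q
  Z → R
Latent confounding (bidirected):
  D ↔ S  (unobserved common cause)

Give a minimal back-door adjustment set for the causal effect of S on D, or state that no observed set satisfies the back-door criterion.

S→D: no observed back-door set.

desc(S)\{S}={C,D,N,Q,T}; candidates ⊆ {M,R,Z}.
S↔D: latent back-door arc(s) into S.
size 0: {}; under {} S still reaches {D,N,R,T,Z} ∋ D.
size 1: {M}, {R}, {Z}; under {M} S still reaches {D,N,R,T,Z} ∋ D.
size 2: {M,R}, {M,Z}, {R,Z}; under {M,R} S still reaches {D,N,T} ∋ D.
S↔D cannot be blocked by any observed set — no back-door set.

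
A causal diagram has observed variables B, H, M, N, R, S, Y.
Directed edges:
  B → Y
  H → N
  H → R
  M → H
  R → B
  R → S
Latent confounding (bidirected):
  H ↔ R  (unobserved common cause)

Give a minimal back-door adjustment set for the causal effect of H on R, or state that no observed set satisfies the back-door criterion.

desc(H)\{H}={B,N,R,S,Y}; candidates ⊆ {M}.
H↔R: latent back-door arc(s) into H.
size 0: {}; under {} H still reaches {B,M,R,S,Y} ∋ R.
size 1: {M}; under {M} H still reaches {B,R,S,Y} ∋ R.
H↔R cannot be blocked by any observed set — no back-door set.

H→R: no observed back-door set.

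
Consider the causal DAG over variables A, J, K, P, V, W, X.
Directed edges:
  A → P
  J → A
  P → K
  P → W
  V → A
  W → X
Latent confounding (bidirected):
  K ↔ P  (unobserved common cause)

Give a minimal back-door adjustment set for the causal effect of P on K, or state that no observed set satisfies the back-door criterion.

P→K: no observed back-door set.

desc(P)\{P}={K,W,X}; candidates ⊆ {A,J,V}.
P↔K: latent back-door arc(s) into P.
size 0: {}; under {} P still reaches {A,J,K,V} ∋ K.
size 1: {A}, {J}, {V}; under {A} P still reaches {K} ∋ K.
size 2: {A,J}, {A,V}, {J,V}; under {A,J} P still reaches {K} ∋ K.
P↔K cannot be blocked by any observed set — no back-door set.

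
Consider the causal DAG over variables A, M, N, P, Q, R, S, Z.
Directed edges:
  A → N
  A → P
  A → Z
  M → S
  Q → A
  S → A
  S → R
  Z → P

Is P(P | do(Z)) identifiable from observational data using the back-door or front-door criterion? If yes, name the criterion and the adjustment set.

desc(Z)\{Z}={P}; candidates ⊆ {A,M,N,Q,R,S}.
size 0: {}; under {} Z still reaches {A,M,N,P,Q,R,S} ∋ P.
{A}: Z⊥P given {A} in G with Z→· removed — back-door holds.
P(P|do(Z)) = Σ_{A} P(P|Z,A)·P(A).

P(P|do(Z)): backdoor, adjust for {A}.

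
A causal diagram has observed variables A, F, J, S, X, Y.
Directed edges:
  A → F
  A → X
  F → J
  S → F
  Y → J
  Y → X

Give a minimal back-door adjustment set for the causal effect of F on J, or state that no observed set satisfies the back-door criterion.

F→J: minimal back-door set ∅.

desc(F)\{F}={J}; candidates ⊆ {A,S,X,Y}.
∅: F⊥J given ∅ in G with F→· removed — back-door holds.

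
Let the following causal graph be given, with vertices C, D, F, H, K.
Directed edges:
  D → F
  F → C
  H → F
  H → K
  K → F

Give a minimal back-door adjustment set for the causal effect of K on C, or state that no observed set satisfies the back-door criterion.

K→C: minimal back-door set {H}.

desc(K)\{K}={C,F}; candidates ⊆ {D,H}.
size 0: {}; under {} K still reaches {C,F,H} ∋ C.
{H}: K⊥C given {H} in G with K→· removed — back-door holds.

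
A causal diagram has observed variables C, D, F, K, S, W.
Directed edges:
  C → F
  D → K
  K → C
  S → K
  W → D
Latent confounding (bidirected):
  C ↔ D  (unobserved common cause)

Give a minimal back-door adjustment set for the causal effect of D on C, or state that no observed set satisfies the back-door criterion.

D→C: no observed back-door set.

desc(D)\{D}={C,F,K}; candidates ⊆ {S,W}.
D↔C: latent back-door arc(s) into D.
size 0: {}; under {} D still reaches {C,F,W} ∋ C.
size 1: {S}, {W}; under {S} D still reaches {C,F,W} ∋ C.
size 2: {S,W}; under {S,W} D still reaches {C,F} ∋ C.
D↔C cannot be blocked by any observed set — no back-door set.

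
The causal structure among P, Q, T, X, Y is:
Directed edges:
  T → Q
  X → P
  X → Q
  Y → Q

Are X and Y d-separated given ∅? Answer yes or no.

Bayes-Ball from X | ∅ reaches {P,Q}.
Y ∉ reach(X|∅) ⇒ X ⊥ Y | ∅.

Yes — X ⊥ Y | ∅.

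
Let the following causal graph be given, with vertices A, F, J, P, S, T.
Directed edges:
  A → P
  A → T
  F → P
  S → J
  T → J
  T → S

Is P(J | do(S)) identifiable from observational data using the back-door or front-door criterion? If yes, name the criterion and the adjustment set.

P(J|do(S)): backdoor, adjust for {T}.

desc(S)\{S}={J}; candidates ⊆ {A,F,P,T}.
size 0: {}; under {} S still reaches {A,J,P,T} ∋ J.
{T}: S⊥J given {T} in G with S→· removed — back-door holds.
P(J|do(S)) = Σ_{T} P(J|S,T)·P(T).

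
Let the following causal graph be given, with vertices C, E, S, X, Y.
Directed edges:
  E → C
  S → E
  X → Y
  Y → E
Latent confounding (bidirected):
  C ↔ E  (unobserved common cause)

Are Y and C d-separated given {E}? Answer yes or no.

Bayes-Ball from Y | {E} reaches {C,S,X}.
C ∈ reach(Y|{E}) ⇒ Y ⊥̸ C | {E}.

No — Y and C are d-connected given {E}.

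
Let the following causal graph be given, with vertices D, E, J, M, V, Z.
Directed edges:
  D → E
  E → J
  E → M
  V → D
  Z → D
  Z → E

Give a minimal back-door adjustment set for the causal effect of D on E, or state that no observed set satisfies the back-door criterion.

D→E: minimal back-door set {Z}.

desc(D)\{D}={E,J,M}; candidates ⊆ {V,Z}.
size 0: {}; under {} D still reaches {E,J,M,V,Z} ∋ E.
{Z}: D⊥E given {Z} in G with D→· removed — back-door holds.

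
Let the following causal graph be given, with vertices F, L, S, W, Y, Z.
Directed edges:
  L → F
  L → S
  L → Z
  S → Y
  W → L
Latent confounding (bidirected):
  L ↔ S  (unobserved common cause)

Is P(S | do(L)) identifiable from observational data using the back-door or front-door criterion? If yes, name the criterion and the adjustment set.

desc(L)\{L}={F,S,Y,Z}; candidates ⊆ {W}.
L↔S: latent back-door arc(s) into L.
size 0: {}; under {} L still reaches {S,W,Y} ∋ S.
size 1: {W}; under {W} L still reaches {S,Y} ∋ S.
L↔S cannot be blocked by any observed set — no back-door set.
No mediator lies on a directed L→…→S path.
Neither criterion identifies P(S|do(L)) in this graph.

P(S|do(L)): not identifiable (no BD/FD set).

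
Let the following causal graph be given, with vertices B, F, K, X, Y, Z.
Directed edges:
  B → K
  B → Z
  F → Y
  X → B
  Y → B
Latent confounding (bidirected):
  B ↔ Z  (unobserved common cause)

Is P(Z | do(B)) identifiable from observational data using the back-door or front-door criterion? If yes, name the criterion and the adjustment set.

desc(B)\{B}={K,Z}; candidates ⊆ {F,X,Y}.
B↔Z: latent back-door arc(s) into B.
size 0: {}; under {} B still reaches {F,X,Y,Z} ∋ Z.
size 1: {F}, {X}, {Y}; under {F} B still reaches {X,Y,Z} ∋ Z.
size 2: {F,X}, {F,Y}, {X,Y}; under {F,X} B still reaches {Y,Z} ∋ Z.
B↔Z cannot be blocked by any observed set — no back-door set.
No mediator lies on a directed B→…→Z path.
Neither criterion identifies P(Z|do(B)) in this graph.

P(Z|do(B)): not identifiable (no BD/FD set).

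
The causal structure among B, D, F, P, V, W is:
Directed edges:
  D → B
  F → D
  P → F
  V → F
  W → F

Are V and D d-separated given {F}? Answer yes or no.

Yes — V ⊥ D | {F}.

Bayes-Ball from V | {F} reaches {P,W}.
D ∉ reach(V|{F}) ⇒ V ⊥ D | {F}.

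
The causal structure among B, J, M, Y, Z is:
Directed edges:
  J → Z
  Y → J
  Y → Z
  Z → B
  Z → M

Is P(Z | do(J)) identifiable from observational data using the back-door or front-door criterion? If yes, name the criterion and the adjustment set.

desc(J)\{J}={B,M,Z}; candidates ⊆ {Y}.
size 0: {}; under {} J still reaches {B,M,Y,Z} ∋ Z.
{Y}: J⊥Z given {Y} in G with J→· removed — back-door holds.
P(Z|do(J)) = Σ_{Y} P(Z|J,Y)·P(Y).

P(Z|do(J)): backdoor, adjust for {Y}.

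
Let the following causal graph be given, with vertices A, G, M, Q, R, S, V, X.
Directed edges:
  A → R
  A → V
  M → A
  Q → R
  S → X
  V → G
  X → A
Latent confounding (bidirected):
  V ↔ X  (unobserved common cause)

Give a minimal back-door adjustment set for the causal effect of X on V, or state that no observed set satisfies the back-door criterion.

desc(X)\{X}={A,G,R,V}; candidates ⊆ {M,Q,S}.
X↔V: latent back-door arc(s) into X.
size 0: {}; under {} X still reaches {G,S,V} ∋ V.
size 1: {M}, {Q}, {S}; under {M} X still reaches {G,S,V} ∋ V.
size 2: {M,Q}, {M,S}, {Q,S}; under {M,Q} X still reaches {G,S,V} ∋ V.
X↔V cannot be blocked by any observed set — no back-door set.

X→V: no observed back-door set.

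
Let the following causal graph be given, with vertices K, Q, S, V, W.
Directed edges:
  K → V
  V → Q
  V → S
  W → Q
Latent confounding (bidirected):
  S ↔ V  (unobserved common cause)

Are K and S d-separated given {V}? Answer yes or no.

Bayes-Ball from K | {V} reaches {S}.
S ∈ reach(K|{V}) ⇒ K ⊥̸ S | {V}.

No — K and S are d-connected given {V}.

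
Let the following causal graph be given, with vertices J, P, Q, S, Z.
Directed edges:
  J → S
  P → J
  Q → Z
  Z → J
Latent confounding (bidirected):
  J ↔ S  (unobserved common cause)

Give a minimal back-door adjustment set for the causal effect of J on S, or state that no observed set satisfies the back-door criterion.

J→S: no observed back-door set.

desc(J)\{J}={S}; candidates ⊆ {P,Q,Z}.
J↔S: latent back-door arc(s) into J.
size 0: {}; under {} J still reaches {P,Q,S,Z} ∋ S.
size 1: {P}, {Q}, {Z}; under {P} J still reaches {Q,S,Z} ∋ S.
size 2: {P,Q}, {P,Z}, {Q,Z}; under {P,Q} J still reaches {S,Z} ∋ S.
J↔S cannot be blocked by any observed set — no back-door set.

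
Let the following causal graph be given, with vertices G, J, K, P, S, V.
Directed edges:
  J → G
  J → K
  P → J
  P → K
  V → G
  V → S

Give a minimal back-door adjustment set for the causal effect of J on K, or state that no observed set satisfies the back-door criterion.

desc(J)\{J}={G,K}; candidates ⊆ {P,S,V}.
size 0: {}; under {} J still reaches {K,P} ∋ K.
{P}: J⊥K given {P} in G with J→· removed — back-door holds.

J→K: minimal back-door set {P}.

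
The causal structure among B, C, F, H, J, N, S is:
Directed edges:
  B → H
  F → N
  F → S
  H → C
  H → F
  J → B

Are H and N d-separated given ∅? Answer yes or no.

Bayes-Ball from H | ∅ reaches {B,C,F,J,N,S}.
N ∈ reach(H|∅) ⇒ H ⊥̸ N | ∅.

No — H and N are d-connected given ∅.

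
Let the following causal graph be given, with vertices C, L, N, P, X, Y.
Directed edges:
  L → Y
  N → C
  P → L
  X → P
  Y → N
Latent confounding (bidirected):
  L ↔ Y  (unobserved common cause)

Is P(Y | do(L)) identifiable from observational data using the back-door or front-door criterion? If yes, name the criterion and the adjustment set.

P(Y|do(L)): not identifiable (no BD/FD set).

desc(L)\{L}={C,N,Y}; candidates ⊆ {P,X}.
L↔Y: latent back-door arc(s) into L.
size 0: {}; under {} L still reaches {C,N,P,X,Y} ∋ Y.
size 1: {P}, {X}; under {P} L still reaches {C,N,Y} ∋ Y.
size 2: {P,X}; under {P,X} L still reaches {C,N,Y} ∋ Y.
L↔Y cannot be blocked by any observed set — no back-door set.
No mediator lies on a directed L→…→Y path.
Neither criterion identifies P(Y|do(L)) in this graph.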